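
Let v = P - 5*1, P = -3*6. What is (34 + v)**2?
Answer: 121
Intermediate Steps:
P = -18
v = -23 (v = -18 - 5*1 = -18 - 5 = -23)
(34 + v)**2 = (34 - 23)**2 = 11**2 = 121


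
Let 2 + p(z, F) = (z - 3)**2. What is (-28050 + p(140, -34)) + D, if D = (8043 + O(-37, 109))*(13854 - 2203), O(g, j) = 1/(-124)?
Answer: 11618752389/124 ≈ 9.3700e+7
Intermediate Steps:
p(z, F) = -2 + (-3 + z)**2 (p(z, F) = -2 + (z - 3)**2 = -2 + (-3 + z)**2)
O(g, j) = -1/124
D = 11619903481/124 (D = (8043 - 1/124)*(13854 - 2203) = (997331/124)*11651 = 11619903481/124 ≈ 9.3709e+7)
(-28050 + p(140, -34)) + D = (-28050 + (-2 + (-3 + 140)**2)) + 11619903481/124 = (-28050 + (-2 + 137**2)) + 11619903481/124 = (-28050 + (-2 + 18769)) + 11619903481/124 = (-28050 + 18767) + 11619903481/124 = -9283 + 11619903481/124 = 11618752389/124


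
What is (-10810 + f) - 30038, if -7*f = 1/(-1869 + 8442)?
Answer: -1879457329/46011 ≈ -40848.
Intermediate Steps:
f = -1/46011 (f = -1/(7*(-1869 + 8442)) = -1/7/6573 = -1/7*1/6573 = -1/46011 ≈ -2.1734e-5)
(-10810 + f) - 30038 = (-10810 - 1/46011) - 30038 = -497378911/46011 - 30038 = -1879457329/46011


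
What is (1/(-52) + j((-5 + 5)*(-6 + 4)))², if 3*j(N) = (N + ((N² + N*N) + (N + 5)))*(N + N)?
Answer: 1/2704 ≈ 0.00036982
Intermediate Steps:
j(N) = 2*N*(5 + 2*N + 2*N²)/3 (j(N) = ((N + ((N² + N*N) + (N + 5)))*(N + N))/3 = ((N + ((N² + N²) + (5 + N)))*(2*N))/3 = ((N + (2*N² + (5 + N)))*(2*N))/3 = ((N + (5 + N + 2*N²))*(2*N))/3 = ((5 + 2*N + 2*N²)*(2*N))/3 = (2*N*(5 + 2*N + 2*N²))/3 = 2*N*(5 + 2*N + 2*N²)/3)
(1/(-52) + j((-5 + 5)*(-6 + 4)))² = (1/(-52) + 2*((-5 + 5)*(-6 + 4))*(5 + 2*((-5 + 5)*(-6 + 4)) + 2*((-5 + 5)*(-6 + 4))²)/3)² = (-1/52 + 2*(0*(-2))*(5 + 2*(0*(-2)) + 2*(0*(-2))²)/3)² = (-1/52 + (⅔)*0*(5 + 2*0 + 2*0²))² = (-1/52 + (⅔)*0*(5 + 0 + 2*0))² = (-1/52 + (⅔)*0*(5 + 0 + 0))² = (-1/52 + (⅔)*0*5)² = (-1/52 + 0)² = (-1/52)² = 1/2704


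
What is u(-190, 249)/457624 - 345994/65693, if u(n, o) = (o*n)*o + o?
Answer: -932194822369/30062693432 ≈ -31.008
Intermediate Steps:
u(n, o) = o + n*o² (u(n, o) = (n*o)*o + o = n*o² + o = o + n*o²)
u(-190, 249)/457624 - 345994/65693 = (249*(1 - 190*249))/457624 - 345994/65693 = (249*(1 - 47310))*(1/457624) - 345994*1/65693 = (249*(-47309))*(1/457624) - 345994/65693 = -11779941*1/457624 - 345994/65693 = -11779941/457624 - 345994/65693 = -932194822369/30062693432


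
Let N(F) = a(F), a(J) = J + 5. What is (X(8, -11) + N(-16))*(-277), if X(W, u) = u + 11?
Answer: 3047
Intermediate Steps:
X(W, u) = 11 + u
a(J) = 5 + J
N(F) = 5 + F
(X(8, -11) + N(-16))*(-277) = ((11 - 11) + (5 - 16))*(-277) = (0 - 11)*(-277) = -11*(-277) = 3047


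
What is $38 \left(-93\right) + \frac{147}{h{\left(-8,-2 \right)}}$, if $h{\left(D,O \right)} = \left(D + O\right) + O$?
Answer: $- \frac{14185}{4} \approx -3546.3$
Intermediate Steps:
$h{\left(D,O \right)} = D + 2 O$
$38 \left(-93\right) + \frac{147}{h{\left(-8,-2 \right)}} = 38 \left(-93\right) + \frac{147}{-8 + 2 \left(-2\right)} = -3534 + \frac{147}{-8 - 4} = -3534 + \frac{147}{-12} = -3534 + 147 \left(- \frac{1}{12}\right) = -3534 - \frac{49}{4} = - \frac{14185}{4}$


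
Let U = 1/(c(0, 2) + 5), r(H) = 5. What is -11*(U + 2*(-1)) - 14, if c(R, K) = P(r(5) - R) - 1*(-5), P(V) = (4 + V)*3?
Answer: 285/37 ≈ 7.7027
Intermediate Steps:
P(V) = 12 + 3*V
c(R, K) = 32 - 3*R (c(R, K) = (12 + 3*(5 - R)) - 1*(-5) = (12 + (15 - 3*R)) + 5 = (27 - 3*R) + 5 = 32 - 3*R)
U = 1/37 (U = 1/((32 - 3*0) + 5) = 1/((32 + 0) + 5) = 1/(32 + 5) = 1/37 ≈ 0.027027)
-11*(U + 2*(-1)) - 14 = -11*(1/37 + 2*(-1)) - 14 = -11*(1/37 - 2) - 14 = -11*(-73/37) - 14 = 803/37 - 14 = 285/37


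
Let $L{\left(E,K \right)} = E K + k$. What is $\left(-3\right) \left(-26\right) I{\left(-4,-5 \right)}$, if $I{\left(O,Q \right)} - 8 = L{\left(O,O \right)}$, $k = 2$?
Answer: $2028$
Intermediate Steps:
$L{\left(E,K \right)} = 2 + E K$ ($L{\left(E,K \right)} = E K + 2 = 2 + E K$)
$I{\left(O,Q \right)} = 10 + O^{2}$ ($I{\left(O,Q \right)} = 8 + \left(2 + O O\right) = 8 + \left(2 + O^{2}\right) = 10 + O^{2}$)
$\left(-3\right) \left(-26\right) I{\left(-4,-5 \right)} = \left(-3\right) \left(-26\right) \left(10 + \left(-4\right)^{2}\right) = 78 \left(10 + 16\right) = 78 \cdot 26 = 2028$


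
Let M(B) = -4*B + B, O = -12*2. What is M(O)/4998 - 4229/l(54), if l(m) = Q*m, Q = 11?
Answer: -3515629/494802 ≈ -7.1051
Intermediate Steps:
O = -24
M(B) = -3*B
l(m) = 11*m
M(O)/4998 - 4229/l(54) = -3*(-24)/4998 - 4229/(11*54) = 72*(1/4998) - 4229/594 = 12/833 - 4229*1/594 = 12/833 - 4229/594 = -3515629/494802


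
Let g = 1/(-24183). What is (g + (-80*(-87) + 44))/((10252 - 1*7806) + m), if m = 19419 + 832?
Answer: 169377731/548881551 ≈ 0.30859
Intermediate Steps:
m = 20251
g = -1/24183 ≈ -4.1351e-5
(g + (-80*(-87) + 44))/((10252 - 1*7806) + m) = (-1/24183 + (-80*(-87) + 44))/((10252 - 1*7806) + 20251) = (-1/24183 + (6960 + 44))/((10252 - 7806) + 20251) = (-1/24183 + 7004)/(2446 + 20251) = (169377731/24183)/22697 = (169377731/24183)*(1/22697) = 169377731/548881551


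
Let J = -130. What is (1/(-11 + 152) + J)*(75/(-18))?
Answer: 458225/846 ≈ 541.64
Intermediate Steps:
(1/(-11 + 152) + J)*(75/(-18)) = (1/(-11 + 152) - 130)*(75/(-18)) = (1/141 - 130)*(75*(-1/18)) = (1/141 - 130)*(-25/6) = -18329/141*(-25/6) = 458225/846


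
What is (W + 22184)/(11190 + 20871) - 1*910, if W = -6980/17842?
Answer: -86692274912/95338727 ≈ -909.31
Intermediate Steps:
W = -3490/8921 (W = -6980*1/17842 = -3490/8921 ≈ -0.39121)
(W + 22184)/(11190 + 20871) - 1*910 = (-3490/8921 + 22184)/(11190 + 20871) - 1*910 = (197899974/8921)/32061 - 910 = (197899974/8921)*(1/32061) - 910 = 65966658/95338727 - 910 = -86692274912/95338727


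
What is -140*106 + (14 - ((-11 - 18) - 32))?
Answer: -14765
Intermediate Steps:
-140*106 + (14 - ((-11 - 18) - 32)) = -14840 + (14 - (-29 - 32)) = -14840 + (14 - 1*(-61)) = -14840 + (14 + 61) = -14840 + 75 = -14765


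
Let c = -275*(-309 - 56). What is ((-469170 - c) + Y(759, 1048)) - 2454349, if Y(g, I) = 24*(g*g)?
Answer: 10802050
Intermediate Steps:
Y(g, I) = 24*g²
c = 100375 (c = -275*(-365) = 100375)
((-469170 - c) + Y(759, 1048)) - 2454349 = ((-469170 - 1*100375) + 24*759²) - 2454349 = ((-469170 - 100375) + 24*576081) - 2454349 = (-569545 + 13825944) - 2454349 = 13256399 - 2454349 = 10802050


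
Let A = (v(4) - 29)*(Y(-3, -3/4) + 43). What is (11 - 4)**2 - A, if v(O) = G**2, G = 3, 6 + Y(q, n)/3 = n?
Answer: 504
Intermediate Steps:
Y(q, n) = -18 + 3*n
v(O) = 9 (v(O) = 3**2 = 9)
A = -455 (A = (9 - 29)*((-18 + 3*(-3/4)) + 43) = -20*((-18 + 3*(-3*1/4)) + 43) = -20*((-18 + 3*(-3/4)) + 43) = -20*((-18 - 9/4) + 43) = -20*(-81/4 + 43) = -20*91/4 = -455)
(11 - 4)**2 - A = (11 - 4)**2 - 1*(-455) = 7**2 + 455 = 49 + 455 = 504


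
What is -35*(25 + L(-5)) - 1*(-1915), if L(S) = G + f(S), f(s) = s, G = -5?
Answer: 1390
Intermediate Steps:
L(S) = -5 + S
-35*(25 + L(-5)) - 1*(-1915) = -35*(25 + (-5 - 5)) - 1*(-1915) = -35*(25 - 10) + 1915 = -35*15 + 1915 = -525 + 1915 = 1390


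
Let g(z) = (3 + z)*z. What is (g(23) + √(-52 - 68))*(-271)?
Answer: -162058 - 542*I*√30 ≈ -1.6206e+5 - 2968.7*I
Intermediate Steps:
g(z) = z*(3 + z)
(g(23) + √(-52 - 68))*(-271) = (23*(3 + 23) + √(-52 - 68))*(-271) = (23*26 + √(-120))*(-271) = (598 + 2*I*√30)*(-271) = -162058 - 542*I*√30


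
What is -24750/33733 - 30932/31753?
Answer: -1829315906/1071123949 ≈ -1.7078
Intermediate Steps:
-24750/33733 - 30932/31753 = -1829315906/1071123949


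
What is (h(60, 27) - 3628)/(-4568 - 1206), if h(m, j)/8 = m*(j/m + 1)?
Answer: 1466/2887 ≈ 0.50779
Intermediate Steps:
h(m, j) = 8*m*(1 + j/m) (h(m, j) = 8*(m*(j/m + 1)) = 8*(m*(1 + j/m)) = 8*m*(1 + j/m))
(h(60, 27) - 3628)/(-4568 - 1206) = ((8*27 + 8*60) - 3628)/(-4568 - 1206) = ((216 + 480) - 3628)/(-5774) = (696 - 3628)*(-1/5774) = -2932*(-1/5774) = 1466/2887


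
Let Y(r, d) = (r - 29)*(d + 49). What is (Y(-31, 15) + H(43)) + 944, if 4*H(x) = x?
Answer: -11541/4 ≈ -2885.3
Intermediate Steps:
Y(r, d) = (-29 + r)*(49 + d)
H(x) = x/4
(Y(-31, 15) + H(43)) + 944 = ((-1421 - 29*15 + 49*(-31) + 15*(-31)) + (1/4)*43) + 944 = ((-1421 - 435 - 1519 - 465) + 43/4) + 944 = (-3840 + 43/4) + 944 = -15317/4 + 944 = -11541/4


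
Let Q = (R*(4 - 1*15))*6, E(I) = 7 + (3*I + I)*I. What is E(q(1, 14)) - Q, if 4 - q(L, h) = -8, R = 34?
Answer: 2827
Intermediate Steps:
q(L, h) = 12 (q(L, h) = 4 - 1*(-8) = 4 + 8 = 12)
E(I) = 7 + 4*I² (E(I) = 7 + (4*I)*I = 7 + 4*I²)
Q = -2244 (Q = (34*(4 - 1*15))*6 = (34*(4 - 15))*6 = (34*(-11))*6 = -374*6 = -2244)
E(q(1, 14)) - Q = (7 + 4*12²) - 1*(-2244) = (7 + 4*144) + 2244 = (7 + 576) + 2244 = 583 + 2244 = 2827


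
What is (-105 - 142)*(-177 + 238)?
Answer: -15067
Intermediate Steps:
(-105 - 142)*(-177 + 238) = -247*61 = -15067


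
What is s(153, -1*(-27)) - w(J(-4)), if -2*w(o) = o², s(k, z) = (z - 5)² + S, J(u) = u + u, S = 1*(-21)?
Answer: 495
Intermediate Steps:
S = -21
J(u) = 2*u
s(k, z) = -21 + (-5 + z)² (s(k, z) = (z - 5)² - 21 = (-5 + z)² - 21 = -21 + (-5 + z)²)
w(o) = -o²/2
s(153, -1*(-27)) - w(J(-4)) = (-21 + (-5 - 1*(-27))²) - (-1)*(2*(-4))²/2 = (-21 + (-5 + 27)²) - (-1)*(-8)²/2 = (-21 + 22²) - (-1)*64/2 = (-21 + 484) - 1*(-32) = 463 + 32 = 495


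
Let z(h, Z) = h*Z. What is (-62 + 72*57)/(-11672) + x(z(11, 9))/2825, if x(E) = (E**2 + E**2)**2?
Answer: 2242409616419/16486700 ≈ 1.3601e+5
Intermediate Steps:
z(h, Z) = Z*h
x(E) = 4*E**4 (x(E) = (2*E**2)**2 = 4*E**4)
(-62 + 72*57)/(-11672) + x(z(11, 9))/2825 = (-62 + 72*57)/(-11672) + (4*(9*11)**4)/2825 = (-62 + 4104)*(-1/11672) + (4*99**4)*(1/2825) = 4042*(-1/11672) + (4*96059601)*(1/2825) = -2021/5836 + 384238404*(1/2825) = -2021/5836 + 384238404/2825 = 2242409616419/16486700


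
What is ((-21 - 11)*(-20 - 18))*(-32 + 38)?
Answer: 7296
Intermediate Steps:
((-21 - 11)*(-20 - 18))*(-32 + 38) = -32*(-38)*6 = 1216*6 = 7296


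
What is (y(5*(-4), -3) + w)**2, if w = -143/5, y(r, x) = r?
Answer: 59049/25 ≈ 2362.0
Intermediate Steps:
w = -143/5 (w = -143*1/5 = -143/5 ≈ -28.600)
(y(5*(-4), -3) + w)**2 = (5*(-4) - 143/5)**2 = (-20 - 143/5)**2 = (-243/5)**2 = 59049/25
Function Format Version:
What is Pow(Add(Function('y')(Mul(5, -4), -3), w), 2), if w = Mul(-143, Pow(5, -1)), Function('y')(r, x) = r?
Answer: Rational(59049, 25) ≈ 2362.0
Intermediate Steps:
w = Rational(-143, 5) (w = Mul(-143, Rational(1, 5)) = Rational(-143, 5) ≈ -28.600)
Pow(Add(Function('y')(Mul(5, -4), -3), w), 2) = Pow(Add(Mul(5, -4), Rational(-143, 5)), 2) = Pow(Add(-20, Rational(-143, 5)), 2) = Pow(Rational(-243, 5), 2) = Rational(59049, 25)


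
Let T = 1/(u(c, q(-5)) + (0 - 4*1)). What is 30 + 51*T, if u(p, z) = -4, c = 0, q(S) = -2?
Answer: 189/8 ≈ 23.625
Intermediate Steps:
T = -1/8 (T = 1/(-4 + (0 - 4*1)) = 1/(-4 + (0 - 4)) = 1/(-4 - 4) = 1/(-8) = -1/8 ≈ -0.12500)
30 + 51*T = 30 + 51*(-1/8) = 30 - 51/8 = 189/8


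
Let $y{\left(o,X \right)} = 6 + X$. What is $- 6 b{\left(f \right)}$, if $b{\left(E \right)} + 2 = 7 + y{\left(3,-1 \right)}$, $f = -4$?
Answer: $-60$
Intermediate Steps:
$b{\left(E \right)} = 10$ ($b{\left(E \right)} = -2 + \left(7 + \left(6 - 1\right)\right) = -2 + \left(7 + 5\right) = -2 + 12 = 10$)
$- 6 b{\left(f \right)} = \left(-6\right) 10 = -60$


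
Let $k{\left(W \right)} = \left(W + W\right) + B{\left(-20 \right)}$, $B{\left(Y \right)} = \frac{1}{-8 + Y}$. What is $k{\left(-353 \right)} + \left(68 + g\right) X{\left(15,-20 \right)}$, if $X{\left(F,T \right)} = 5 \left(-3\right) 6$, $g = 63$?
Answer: $- \frac{349889}{28} \approx -12496.0$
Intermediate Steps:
$X{\left(F,T \right)} = -90$ ($X{\left(F,T \right)} = \left(-15\right) 6 = -90$)
$k{\left(W \right)} = - \frac{1}{28} + 2 W$ ($k{\left(W \right)} = \left(W + W\right) + \frac{1}{-8 - 20} = 2 W + \frac{1}{-28} = 2 W - \frac{1}{28} = - \frac{1}{28} + 2 W$)
$k{\left(-353 \right)} + \left(68 + g\right) X{\left(15,-20 \right)} = \left(- \frac{1}{28} + 2 \left(-353\right)\right) + \left(68 + 63\right) \left(-90\right) = \left(- \frac{1}{28} - 706\right) + 131 \left(-90\right) = - \frac{19769}{28} - 11790 = - \frac{349889}{28}$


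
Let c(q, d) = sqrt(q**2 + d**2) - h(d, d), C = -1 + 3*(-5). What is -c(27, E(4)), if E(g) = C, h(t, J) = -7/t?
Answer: 7/16 - sqrt(985) ≈ -30.947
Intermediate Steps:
C = -16 (C = -1 - 15 = -16)
E(g) = -16
c(q, d) = sqrt(d**2 + q**2) + 7/d (c(q, d) = sqrt(q**2 + d**2) - (-7)/d = sqrt(d**2 + q**2) + 7/d)
-c(27, E(4)) = -(sqrt((-16)**2 + 27**2) + 7/(-16)) = -(sqrt(256 + 729) + 7*(-1/16)) = -(sqrt(985) - 7/16) = -(-7/16 + sqrt(985)) = 7/16 - sqrt(985)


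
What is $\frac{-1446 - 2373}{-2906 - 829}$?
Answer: $\frac{1273}{1245} \approx 1.0225$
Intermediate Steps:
$\frac{-1446 - 2373}{-2906 - 829} = - \frac{3819}{-3735} = \left(-3819\right) \left(- \frac{1}{3735}\right) = \frac{1273}{1245}$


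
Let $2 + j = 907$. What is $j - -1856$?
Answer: $2761$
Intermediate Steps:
$j = 905$ ($j = -2 + 907 = 905$)
$j - -1856 = 905 - -1856 = 905 + 1856 = 2761$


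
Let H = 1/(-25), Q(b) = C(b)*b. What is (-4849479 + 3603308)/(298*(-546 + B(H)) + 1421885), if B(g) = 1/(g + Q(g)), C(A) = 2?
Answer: -3738513/3770081 ≈ -0.99163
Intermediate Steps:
Q(b) = 2*b
H = -1/25 ≈ -0.040000
B(g) = 1/(3*g) (B(g) = 1/(g + 2*g) = 1/(3*g))
(-4849479 + 3603308)/(298*(-546 + B(H)) + 1421885) = (-4849479 + 3603308)/(298*(-546 + 1/(3*(-1/25))) + 1421885) = -1246171/(298*(-546 + (1/3)*(-25)) + 1421885) = -1246171/(298*(-546 - 25/3) + 1421885) = -1246171/(298*(-1663/3) + 1421885) = -1246171/(-495574/3 + 1421885) = -1246171/3770081/3 = -1246171*3/3770081 = -3738513/3770081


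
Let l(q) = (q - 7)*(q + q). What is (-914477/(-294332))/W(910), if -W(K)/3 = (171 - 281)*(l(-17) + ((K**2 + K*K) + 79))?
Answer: 914477/160952908228200 ≈ 5.6816e-9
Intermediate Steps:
l(q) = 2*q*(-7 + q) (l(q) = (-7 + q)*(2*q) = 2*q*(-7 + q))
W(K) = 295350 + 660*K**2 (W(K) = -3*(171 - 281)*(2*(-17)*(-7 - 17) + ((K**2 + K*K) + 79)) = -(-330)*(2*(-17)*(-24) + ((K**2 + K**2) + 79)) = -(-330)*(816 + (2*K**2 + 79)) = -(-330)*(816 + (79 + 2*K**2)) = -(-330)*(895 + 2*K**2) = -3*(-98450 - 220*K**2) = 295350 + 660*K**2)
(-914477/(-294332))/W(910) = (-914477/(-294332))/(295350 + 660*910**2) = (-914477*(-1/294332))/(295350 + 660*828100) = 914477/(294332*(295350 + 546546000)) = (914477/294332)/546841350 = (914477/294332)*(1/546841350) = 914477/160952908228200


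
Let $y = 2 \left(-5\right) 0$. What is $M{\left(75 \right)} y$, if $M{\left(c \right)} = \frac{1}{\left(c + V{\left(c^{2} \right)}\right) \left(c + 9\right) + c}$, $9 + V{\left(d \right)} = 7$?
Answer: $0$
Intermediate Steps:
$V{\left(d \right)} = -2$ ($V{\left(d \right)} = -9 + 7 = -2$)
$y = 0$ ($y = \left(-10\right) 0 = 0$)
$M{\left(c \right)} = \frac{1}{c + \left(-2 + c\right) \left(9 + c\right)}$ ($M{\left(c \right)} = \frac{1}{\left(c - 2\right) \left(c + 9\right) + c} = \frac{1}{\left(-2 + c\right) \left(9 + c\right) + c} = \frac{1}{c + \left(-2 + c\right) \left(9 + c\right)}$)
$M{\left(75 \right)} y = \frac{1}{-18 + 75^{2} + 8 \cdot 75} \cdot 0 = \frac{1}{-18 + 5625 + 600} \cdot 0 = \frac{1}{6207} \cdot 0 = 0$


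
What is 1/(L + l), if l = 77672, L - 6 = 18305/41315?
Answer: 8263/641856975 ≈ 1.2874e-5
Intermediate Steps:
L = 53239/8263 (L = 6 + 18305/41315 = 6 + 18305*(1/41315) = 6 + 3661/8263 = 53239/8263 ≈ 6.4431)
1/(L + l) = 1/(53239/8263 + 77672) = 1/(641856975/8263) = 8263/641856975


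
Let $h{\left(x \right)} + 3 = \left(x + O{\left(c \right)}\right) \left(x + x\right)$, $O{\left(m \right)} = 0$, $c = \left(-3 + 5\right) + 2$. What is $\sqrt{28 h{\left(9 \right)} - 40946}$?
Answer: $i \sqrt{36494} \approx 191.03 i$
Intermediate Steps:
$c = 4$ ($c = 2 + 2 = 4$)
$h{\left(x \right)} = -3 + 2 x^{2}$ ($h{\left(x \right)} = -3 + \left(x + 0\right) \left(x + x\right) = -3 + x 2 x = -3 + 2 x^{2}$)
$\sqrt{28 h{\left(9 \right)} - 40946} = \sqrt{28 \left(-3 + 2 \cdot 9^{2}\right) - 40946} = \sqrt{28 \left(-3 + 2 \cdot 81\right) - 40946} = \sqrt{28 \left(-3 + 162\right) - 40946} = \sqrt{28 \cdot 159 - 40946} = \sqrt{4452 - 40946} = \sqrt{-36494} = i \sqrt{36494}$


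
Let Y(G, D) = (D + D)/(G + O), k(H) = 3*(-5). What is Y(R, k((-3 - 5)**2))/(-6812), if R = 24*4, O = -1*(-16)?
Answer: 15/381472 ≈ 3.9321e-5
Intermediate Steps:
O = 16
k(H) = -15
R = 96
Y(G, D) = 2*D/(16 + G) (Y(G, D) = (D + D)/(G + 16) = (2*D)/(16 + G) = 2*D/(16 + G))
Y(R, k((-3 - 5)**2))/(-6812) = (2*(-15)/(16 + 96))/(-6812) = (2*(-15)/112)*(-1/6812) = (2*(-15)*(1/112))*(-1/6812) = -15/56*(-1/6812) = 15/381472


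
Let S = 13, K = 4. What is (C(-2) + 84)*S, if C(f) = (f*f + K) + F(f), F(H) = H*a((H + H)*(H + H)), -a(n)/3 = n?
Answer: 2444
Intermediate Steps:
a(n) = -3*n
F(H) = -12*H³ (F(H) = H*(-3*(H + H)*(H + H)) = H*(-3*2*H*2*H) = H*(-12*H²) = -12*H³)
C(f) = 4 + f² - 12*f³ (C(f) = (f*f + 4) - 12*f³ = (f² + 4) - 12*f³ = (4 + f²) - 12*f³ = 4 + f² - 12*f³)
(C(-2) + 84)*S = ((4 + (-2)² - 12*(-2)³) + 84)*13 = ((4 + 4 - 12*(-8)) + 84)*13 = ((4 + 4 + 96) + 84)*13 = (104 + 84)*13 = 188*13 = 2444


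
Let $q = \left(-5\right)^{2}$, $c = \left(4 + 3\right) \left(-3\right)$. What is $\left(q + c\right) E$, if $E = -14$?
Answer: $-56$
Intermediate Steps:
$c = -21$ ($c = 7 \left(-3\right) = -21$)
$q = 25$
$\left(q + c\right) E = \left(25 - 21\right) \left(-14\right) = 4 \left(-14\right) = -56$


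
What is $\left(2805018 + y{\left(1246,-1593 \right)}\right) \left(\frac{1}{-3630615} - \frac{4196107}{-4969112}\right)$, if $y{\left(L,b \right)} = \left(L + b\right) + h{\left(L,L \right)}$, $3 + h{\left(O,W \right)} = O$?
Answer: $\frac{21373269916416271201}{9020466281940} \approx 2.3694 \cdot 10^{6}$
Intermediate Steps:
$h{\left(O,W \right)} = -3 + O$
$y{\left(L,b \right)} = -3 + b + 2 L$ ($y{\left(L,b \right)} = \left(L + b\right) + \left(-3 + L\right) = -3 + b + 2 L$)
$\left(2805018 + y{\left(1246,-1593 \right)}\right) \left(\frac{1}{-3630615} - \frac{4196107}{-4969112}\right) = \left(2805018 - -896\right) \left(\frac{1}{-3630615} - \frac{4196107}{-4969112}\right) = \left(2805018 - -896\right) \left(- \frac{1}{3630615} - - \frac{4196107}{4969112}\right) = \left(2805018 + 896\right) \left(- \frac{1}{3630615} + \frac{4196107}{4969112}\right) = 2805914 \cdot \frac{15234444046693}{18040932563880} = \frac{21373269916416271201}{9020466281940}$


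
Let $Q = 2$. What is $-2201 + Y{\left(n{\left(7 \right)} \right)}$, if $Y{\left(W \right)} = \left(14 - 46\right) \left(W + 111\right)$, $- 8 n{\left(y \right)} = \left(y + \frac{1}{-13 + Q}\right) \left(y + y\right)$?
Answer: $- \frac{59027}{11} \approx -5366.1$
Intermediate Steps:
$n{\left(y \right)} = - \frac{y \left(- \frac{1}{11} + y\right)}{4}$ ($n{\left(y \right)} = - \frac{\left(y + \frac{1}{-13 + 2}\right) \left(y + y\right)}{8} = - \frac{\left(y + \frac{1}{-11}\right) 2 y}{8} = - \frac{\left(y - \frac{1}{11}\right) 2 y}{8} = - \frac{\left(- \frac{1}{11} + y\right) 2 y}{8} = - \frac{2 y \left(- \frac{1}{11} + y\right)}{8} = - \frac{y \left(- \frac{1}{11} + y\right)}{4}$)
$Y{\left(W \right)} = -3552 - 32 W$ ($Y{\left(W \right)} = - 32 \left(111 + W\right) = -3552 - 32 W$)
$-2201 + Y{\left(n{\left(7 \right)} \right)} = -2201 - \left(3552 + 32 \cdot \frac{1}{44} \cdot 7 \left(1 - 77\right)\right) = -2201 - \left(3552 + 32 \cdot \frac{1}{44} \cdot 7 \left(-76\right)\right) = -2201 - \frac{34816}{11} = - \frac{59027}{11}$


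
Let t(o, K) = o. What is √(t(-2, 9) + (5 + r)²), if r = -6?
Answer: I ≈ 1.0*I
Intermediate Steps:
√(t(-2, 9) + (5 + r)²) = √(-2 + (5 - 6)²) = √(-2 + (-1)²) = √(-2 + 1) = √(-1) = I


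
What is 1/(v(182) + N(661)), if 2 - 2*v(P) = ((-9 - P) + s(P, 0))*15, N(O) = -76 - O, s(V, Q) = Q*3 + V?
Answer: -2/1337 ≈ -0.0014959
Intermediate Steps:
s(V, Q) = V + 3*Q (s(V, Q) = 3*Q + V = V + 3*Q)
v(P) = 137/2 (v(P) = 1 - ((-9 - P) + (P + 3*0))*15/2 = 1 - ((-9 - P) + (P + 0))*15/2 = 1 - ((-9 - P) + P)*15/2 = 1 - (-9)*15/2 = 1 - 1/2*(-135) = 1 + 135/2 = 137/2)
1/(v(182) + N(661)) = 1/(137/2 + (-76 - 1*661)) = 1/(137/2 + (-76 - 661)) = 1/(137/2 - 737) = 1/(-1337/2) = -2/1337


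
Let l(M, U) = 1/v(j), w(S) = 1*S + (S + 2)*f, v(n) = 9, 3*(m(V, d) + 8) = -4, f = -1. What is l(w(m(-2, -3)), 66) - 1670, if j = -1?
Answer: -15029/9 ≈ -1669.9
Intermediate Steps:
m(V, d) = -28/3 (m(V, d) = -8 + (⅓)*(-4) = -8 - 4/3 = -28/3)
w(S) = -2 (w(S) = 1*S + (S + 2)*(-1) = S + (2 + S)*(-1) = S + (-2 - S) = -2)
l(M, U) = ⅑ (l(M, U) = 1/9 = ⅑)
l(w(m(-2, -3)), 66) - 1670 = ⅑ - 1670 = -15029/9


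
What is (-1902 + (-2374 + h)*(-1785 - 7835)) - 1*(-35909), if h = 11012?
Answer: -83063553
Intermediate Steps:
(-1902 + (-2374 + h)*(-1785 - 7835)) - 1*(-35909) = (-1902 + (-2374 + 11012)*(-1785 - 7835)) - 1*(-35909) = (-1902 + 8638*(-9620)) + 35909 = (-1902 - 83097560) + 35909 = -83099462 + 35909 = -83063553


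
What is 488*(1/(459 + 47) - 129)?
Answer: -15926612/253 ≈ -62951.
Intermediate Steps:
488*(1/(459 + 47) - 129) = 488*(1/506 - 129) = 488*(-65273/506) = -15926612/253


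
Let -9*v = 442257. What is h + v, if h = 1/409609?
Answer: -60384149168/1228827 ≈ -49140.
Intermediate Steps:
v = -147419/3 (v = -1/9*442257 = -147419/3 ≈ -49140.)
h = 1/409609 ≈ 2.4414e-6
h + v = 1/409609 - 147419/3 = -60384149168/1228827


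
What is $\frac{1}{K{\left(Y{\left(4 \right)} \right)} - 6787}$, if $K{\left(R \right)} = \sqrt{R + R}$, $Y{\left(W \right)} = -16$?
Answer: $- \frac{6787}{46063401} - \frac{4 i \sqrt{2}}{46063401} \approx -0.00014734 - 1.2281 \cdot 10^{-7} i$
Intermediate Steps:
$K{\left(R \right)} = \sqrt{2} \sqrt{R}$ ($K{\left(R \right)} = \sqrt{2 R} = \sqrt{2} \sqrt{R}$)
$\frac{1}{K{\left(Y{\left(4 \right)} \right)} - 6787} = \frac{1}{\sqrt{2} \sqrt{-16} - 6787} = \frac{1}{\sqrt{2} \cdot 4 i - 6787} = \frac{1}{4 i \sqrt{2} - 6787} = \frac{1}{-6787 + 4 i \sqrt{2}}$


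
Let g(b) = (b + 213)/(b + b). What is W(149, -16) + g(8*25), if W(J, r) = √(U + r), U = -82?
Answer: 413/400 + 7*I*√2 ≈ 1.0325 + 9.8995*I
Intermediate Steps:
g(b) = (213 + b)/(2*b) (g(b) = (213 + b)/((2*b)) = (213 + b)*(1/(2*b)) = (213 + b)/(2*b))
W(J, r) = √(-82 + r)
W(149, -16) + g(8*25) = √(-82 - 16) + (213 + 8*25)/(2*((8*25))) = √(-98) + (½)*(213 + 200)/200 = 7*I*√2 + (½)*(1/200)*413 = 7*I*√2 + 413/400 = 413/400 + 7*I*√2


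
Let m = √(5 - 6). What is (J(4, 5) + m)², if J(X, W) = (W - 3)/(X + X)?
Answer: -15/16 + I/2 ≈ -0.9375 + 0.5*I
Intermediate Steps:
J(X, W) = (-3 + W)/(2*X) (J(X, W) = (-3 + W)/((2*X)) = (-3 + W)*(1/(2*X)) = (-3 + W)/(2*X))
m = I (m = √(-1) = I ≈ 1.0*I)
(J(4, 5) + m)² = ((½)*(-3 + 5)/4 + I)² = ((½)*(¼)*2 + I)² = (¼ + I)²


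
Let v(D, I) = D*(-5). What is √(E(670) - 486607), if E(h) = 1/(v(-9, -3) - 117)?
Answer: I*√70071410/12 ≈ 697.57*I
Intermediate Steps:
v(D, I) = -5*D
E(h) = -1/72 (E(h) = 1/(-5*(-9) - 117) = 1/(45 - 117) = 1/(-72) = -1/72)
√(E(670) - 486607) = √(-1/72 - 486607) = √(-35035705/72) = I*√70071410/12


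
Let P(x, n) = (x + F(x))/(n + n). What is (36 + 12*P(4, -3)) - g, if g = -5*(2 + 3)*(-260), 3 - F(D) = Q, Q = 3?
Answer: -6472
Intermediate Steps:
F(D) = 0 (F(D) = 3 - 1*3 = 3 - 3 = 0)
P(x, n) = x/(2*n) (P(x, n) = (x + 0)/(n + n) = x/((2*n)) = x*(1/(2*n)) = x/(2*n))
g = 6500 (g = -5*5*(-260) = -25*(-260) = 6500)
(36 + 12*P(4, -3)) - g = (36 + 12*((½)*4/(-3))) - 1*6500 = (36 + 12*((½)*4*(-⅓))) - 6500 = (36 + 12*(-⅔)) - 6500 = (36 - 8) - 6500 = 28 - 6500 = -6472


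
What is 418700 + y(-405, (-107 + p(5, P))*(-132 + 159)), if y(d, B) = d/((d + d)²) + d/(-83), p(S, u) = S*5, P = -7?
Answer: 56299058017/134460 ≈ 4.1871e+5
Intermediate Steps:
p(S, u) = 5*S
y(d, B) = -d/83 + 1/(4*d) (y(d, B) = d/((2*d)²) + d*(-1/83) = d/((4*d²)) - d/83 = d*(1/(4*d²)) - d/83 = 1/(4*d) - d/83 = -d/83 + 1/(4*d))
418700 + y(-405, (-107 + p(5, P))*(-132 + 159)) = 418700 + (-1/83*(-405) + (¼)/(-405)) = 418700 + (405/83 + (¼)*(-1/405)) = 418700 + (405/83 - 1/1620) = 418700 + 656017/134460 = 56299058017/134460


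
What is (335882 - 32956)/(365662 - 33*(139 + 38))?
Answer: 302926/359821 ≈ 0.84188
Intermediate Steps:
(335882 - 32956)/(365662 - 33*(139 + 38)) = 302926/(365662 - 33*177) = 302926/(365662 - 5841) = 302926/359821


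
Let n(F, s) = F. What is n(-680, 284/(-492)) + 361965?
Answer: 361285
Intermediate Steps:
n(-680, 284/(-492)) + 361965 = -680 + 361965 = 361285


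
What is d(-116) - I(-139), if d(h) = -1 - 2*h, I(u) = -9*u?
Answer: -1020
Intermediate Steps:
d(-116) - I(-139) = (-1 - 2*(-116)) - (-9)*(-139) = (-1 + 232) - 1*1251 = 231 - 1251 = -1020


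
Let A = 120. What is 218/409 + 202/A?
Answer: 54389/24540 ≈ 2.2163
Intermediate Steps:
218/409 + 202/A = 218/409 + 202/120 = 218*(1/409) + 202*(1/120) = 218/409 + 101/60 = 54389/24540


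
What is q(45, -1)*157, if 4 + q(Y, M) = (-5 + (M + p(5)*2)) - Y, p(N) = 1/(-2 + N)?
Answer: -25591/3 ≈ -8530.3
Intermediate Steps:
q(Y, M) = -25/3 + M - Y (q(Y, M) = -4 + ((-5 + (M + 2/(-2 + 5))) - Y) = -4 + ((-5 + (M + 2/3)) - Y) = -4 + ((-5 + (M + (⅓)*2)) - Y) = -4 + ((-5 + (M + ⅔)) - Y) = -4 + ((-5 + (⅔ + M)) - Y) = -4 + ((-13/3 + M) - Y) = -4 + (-13/3 + M - Y) = -25/3 + M - Y)
q(45, -1)*157 = (-25/3 - 1 - 1*45)*157 = (-25/3 - 1 - 45)*157 = -163/3*157 = -25591/3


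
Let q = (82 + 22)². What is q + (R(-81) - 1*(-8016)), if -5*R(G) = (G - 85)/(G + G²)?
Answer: 305078483/16200 ≈ 18832.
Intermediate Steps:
R(G) = -(-85 + G)/(5*(G + G²)) (R(G) = -(G - 85)/(5*(G + G²)) = -(-85 + G)/(5*(G + G²)))
q = 10816 (q = 104² = 10816)
q + (R(-81) - 1*(-8016)) = 10816 + ((⅕)*(85 - 1*(-81))/(-81*(1 - 81)) - 1*(-8016)) = 10816 + ((⅕)*(-1/81)*(85 + 81)/(-80) + 8016) = 10816 + ((⅕)*(-1/81)*(-1/80)*166 + 8016) = 10816 + (83/16200 + 8016) = 10816 + 129859283/16200 = 305078483/16200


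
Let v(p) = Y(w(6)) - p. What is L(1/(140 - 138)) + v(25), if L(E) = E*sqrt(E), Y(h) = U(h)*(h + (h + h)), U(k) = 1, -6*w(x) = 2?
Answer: -26 + sqrt(2)/4 ≈ -25.646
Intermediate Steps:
w(x) = -1/3 (w(x) = -1/6*2 = -1/3)
Y(h) = 3*h (Y(h) = 1*(h + (h + h)) = 1*(h + 2*h) = 1*(3*h) = 3*h)
L(E) = E**(3/2)
v(p) = -1 - p (v(p) = 3*(-1/3) - p = -1 - p)
L(1/(140 - 138)) + v(25) = (1/(140 - 138))**(3/2) + (-1 - 1*25) = (1/2)**(3/2) + (-1 - 25) = (1/2)**(3/2) - 26 = sqrt(2)/4 - 26 = -26 + sqrt(2)/4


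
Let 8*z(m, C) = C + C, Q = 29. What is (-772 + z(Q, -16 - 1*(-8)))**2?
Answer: 599076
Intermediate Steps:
z(m, C) = C/4 (z(m, C) = (C + C)/8 = (2*C)/8 = C/4)
(-772 + z(Q, -16 - 1*(-8)))**2 = (-772 + (-16 - 1*(-8))/4)**2 = (-772 + (-16 + 8)/4)**2 = (-772 + (1/4)*(-8))**2 = (-772 - 2)**2 = (-774)**2 = 599076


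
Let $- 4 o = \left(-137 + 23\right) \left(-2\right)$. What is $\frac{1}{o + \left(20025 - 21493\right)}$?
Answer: $- \frac{1}{1525} \approx -0.00065574$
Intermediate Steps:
$o = -57$ ($o = - \frac{\left(-137 + 23\right) \left(-2\right)}{4} = - \frac{\left(-114\right) \left(-2\right)}{4} = \left(- \frac{1}{4}\right) 228 = -57$)
$\frac{1}{o + \left(20025 - 21493\right)} = \frac{1}{-57 + \left(20025 - 21493\right)} = \frac{1}{-57 - 1468} = \frac{1}{-1525} = - \frac{1}{1525}$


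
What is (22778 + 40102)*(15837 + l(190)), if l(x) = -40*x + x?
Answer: 529889760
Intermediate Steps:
l(x) = -39*x
(22778 + 40102)*(15837 + l(190)) = (22778 + 40102)*(15837 - 39*190) = 62880*(15837 - 7410) = 62880*8427 = 529889760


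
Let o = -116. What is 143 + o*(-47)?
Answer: 5595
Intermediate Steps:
143 + o*(-47) = 143 - 116*(-47) = 143 + 5452 = 5595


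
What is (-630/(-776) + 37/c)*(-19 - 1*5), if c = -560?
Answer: -121533/6790 ≈ -17.899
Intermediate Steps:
(-630/(-776) + 37/c)*(-19 - 1*5) = (-630/(-776) + 37/(-560))*(-19 - 1*5) = (-630*(-1/776) + 37*(-1/560))*(-19 - 5) = (315/388 - 37/560)*(-24) = (40511/54320)*(-24) = -121533/6790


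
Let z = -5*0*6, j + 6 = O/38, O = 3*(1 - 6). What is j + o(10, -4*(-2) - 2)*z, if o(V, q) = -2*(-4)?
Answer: -243/38 ≈ -6.3947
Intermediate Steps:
O = -15 (O = 3*(-5) = -15)
o(V, q) = 8
j = -243/38 (j = -6 - 15/38 = -243/38 ≈ -6.3947)
z = 0 (z = 0*6 = 0)
j + o(10, -4*(-2) - 2)*z = -243/38 + 8*0 = -243/38 + 0 = -243/38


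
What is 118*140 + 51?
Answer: 16571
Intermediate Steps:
118*140 + 51 = 16520 + 51 = 16571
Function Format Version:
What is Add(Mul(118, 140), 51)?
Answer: 16571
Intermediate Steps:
Add(Mul(118, 140), 51) = Add(16520, 51) = 16571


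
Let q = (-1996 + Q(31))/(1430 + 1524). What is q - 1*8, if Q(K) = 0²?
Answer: -12814/1477 ≈ -8.6757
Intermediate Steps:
Q(K) = 0
q = -998/1477 (q = (-1996 + 0)/(1430 + 1524) = -1996/2954 = -1996*1/2954 = -998/1477 ≈ -0.67569)
q - 1*8 = -998/1477 - 1*8 = -998/1477 - 8 = -12814/1477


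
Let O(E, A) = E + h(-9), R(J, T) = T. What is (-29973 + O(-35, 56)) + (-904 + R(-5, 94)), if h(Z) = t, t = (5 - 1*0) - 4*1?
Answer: -30817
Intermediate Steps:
t = 1 (t = (5 + 0) - 4 = 5 - 4 = 1)
h(Z) = 1
O(E, A) = 1 + E (O(E, A) = E + 1 = 1 + E)
(-29973 + O(-35, 56)) + (-904 + R(-5, 94)) = (-29973 + (1 - 35)) + (-904 + 94) = (-29973 - 34) - 810 = -30007 - 810 = -30817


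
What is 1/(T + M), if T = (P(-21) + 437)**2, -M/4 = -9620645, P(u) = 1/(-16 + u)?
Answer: 1369/52944056244 ≈ 2.5857e-8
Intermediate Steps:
M = 38482580 (M = -4*(-9620645) = 38482580)
T = 261404224/1369 (T = (1/(-16 - 21) + 437)**2 = (1/(-37) + 437)**2 = (-1/37 + 437)**2 = (16168/37)**2 = 261404224/1369 ≈ 1.9095e+5)
1/(T + M) = 1/(261404224/1369 + 38482580) = 1/(52944056244/1369) = 1369/52944056244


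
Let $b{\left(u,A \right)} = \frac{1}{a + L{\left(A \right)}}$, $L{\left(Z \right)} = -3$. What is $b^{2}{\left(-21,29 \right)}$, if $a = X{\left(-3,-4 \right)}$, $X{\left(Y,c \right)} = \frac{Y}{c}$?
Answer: $\frac{16}{81} \approx 0.19753$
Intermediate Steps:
$a = \frac{3}{4}$ ($a = - \frac{3}{-4} = \left(-3\right) \left(- \frac{1}{4}\right) = \frac{3}{4} \approx 0.75$)
$b{\left(u,A \right)} = - \frac{4}{9}$ ($b{\left(u,A \right)} = \frac{1}{\frac{3}{4} - 3} = \frac{1}{- \frac{9}{4}} = - \frac{4}{9}$)
$b^{2}{\left(-21,29 \right)} = \left(- \frac{4}{9}\right)^{2} = \frac{16}{81}$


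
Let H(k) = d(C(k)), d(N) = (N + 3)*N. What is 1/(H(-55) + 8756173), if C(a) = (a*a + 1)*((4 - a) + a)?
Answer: 1/155299301 ≈ 6.4392e-9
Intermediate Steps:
C(a) = 4 + 4*a**2 (C(a) = (a**2 + 1)*4 = (1 + a**2)*4 = 4 + 4*a**2)
d(N) = N*(3 + N) (d(N) = (3 + N)*N = N*(3 + N))
H(k) = (4 + 4*k**2)*(7 + 4*k**2) (H(k) = (4 + 4*k**2)*(3 + (4 + 4*k**2)) = (4 + 4*k**2)*(7 + 4*k**2))
1/(H(-55) + 8756173) = 1/((28 + 16*(-55)**4 + 44*(-55)**2) + 8756173) = 1/((28 + 16*9150625 + 44*3025) + 8756173) = 1/((28 + 146410000 + 133100) + 8756173) = 1/(146543128 + 8756173) = 1/155299301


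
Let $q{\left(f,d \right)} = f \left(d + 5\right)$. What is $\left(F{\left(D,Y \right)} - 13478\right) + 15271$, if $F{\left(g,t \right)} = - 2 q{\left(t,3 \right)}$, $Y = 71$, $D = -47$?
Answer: $657$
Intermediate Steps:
$q{\left(f,d \right)} = f \left(5 + d\right)$
$F{\left(g,t \right)} = - 16 t$ ($F{\left(g,t \right)} = - 2 t \left(5 + 3\right) = - 2 t 8 = - 2 \cdot 8 t = - 16 t$)
$\left(F{\left(D,Y \right)} - 13478\right) + 15271 = \left(\left(-16\right) 71 - 13478\right) + 15271 = \left(-1136 - 13478\right) + 15271 = -14614 + 15271 = 657$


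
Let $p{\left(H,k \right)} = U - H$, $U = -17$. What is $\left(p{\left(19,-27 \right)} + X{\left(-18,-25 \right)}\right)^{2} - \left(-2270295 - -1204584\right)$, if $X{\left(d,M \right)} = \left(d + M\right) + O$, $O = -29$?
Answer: $1077375$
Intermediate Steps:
$p{\left(H,k \right)} = -17 - H$
$X{\left(d,M \right)} = -29 + M + d$ ($X{\left(d,M \right)} = \left(d + M\right) - 29 = \left(M + d\right) - 29 = -29 + M + d$)
$\left(p{\left(19,-27 \right)} + X{\left(-18,-25 \right)}\right)^{2} - \left(-2270295 - -1204584\right) = \left(\left(-17 - 19\right) - 72\right)^{2} - \left(-2270295 - -1204584\right) = \left(\left(-17 - 19\right) - 72\right)^{2} - \left(-2270295 + 1204584\right) = \left(-36 - 72\right)^{2} - -1065711 = \left(-108\right)^{2} + 1065711 = 11664 + 1065711 = 1077375$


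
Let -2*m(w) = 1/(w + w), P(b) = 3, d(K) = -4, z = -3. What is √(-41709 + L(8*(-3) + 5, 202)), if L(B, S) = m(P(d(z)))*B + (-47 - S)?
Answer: I*√1510431/6 ≈ 204.83*I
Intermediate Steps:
m(w) = -1/(4*w) (m(w) = -1/(2*(w + w)) = -1/(2*w)/2 = -1/(4*w))
L(B, S) = -47 - S - B/12 (L(B, S) = (-¼/3)*B + (-47 - S) = (-¼*⅓)*B + (-47 - S) = -B/12 + (-47 - S) = -47 - S - B/12)
√(-41709 + L(8*(-3) + 5, 202)) = √(-41709 + (-47 - 1*202 - (8*(-3) + 5)/12)) = √(-41709 + (-47 - 202 - (-24 + 5)/12)) = √(-41709 + (-47 - 202 - 1/12*(-19))) = √(-41709 + (-47 - 202 + 19/12)) = √(-41709 - 2969/12) = √(-503477/12) = I*√1510431/6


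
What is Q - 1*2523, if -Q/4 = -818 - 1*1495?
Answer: 6729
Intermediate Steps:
Q = 9252 (Q = -4*(-818 - 1*1495) = -4*(-818 - 1495) = -4*(-2313) = 9252)
Q - 1*2523 = 9252 - 1*2523 = 9252 - 2523 = 6729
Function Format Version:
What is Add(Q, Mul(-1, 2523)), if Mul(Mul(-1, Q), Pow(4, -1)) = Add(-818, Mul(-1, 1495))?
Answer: 6729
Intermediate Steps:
Q = 9252 (Q = Mul(-4, Add(-818, Mul(-1, 1495))) = Mul(-4, Add(-818, -1495)) = Mul(-4, -2313) = 9252)
Add(Q, Mul(-1, 2523)) = Add(9252, Mul(-1, 2523)) = Add(9252, -2523) = 6729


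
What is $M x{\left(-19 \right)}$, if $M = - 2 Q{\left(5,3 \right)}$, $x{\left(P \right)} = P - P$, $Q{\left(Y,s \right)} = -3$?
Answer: $0$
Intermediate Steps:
$x{\left(P \right)} = 0$
$M = 6$ ($M = \left(-2\right) \left(-3\right) = 6$)
$M x{\left(-19 \right)} = 6 \cdot 0 = 0$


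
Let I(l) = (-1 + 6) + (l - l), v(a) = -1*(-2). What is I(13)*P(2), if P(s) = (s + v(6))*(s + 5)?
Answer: 140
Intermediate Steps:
v(a) = 2
P(s) = (2 + s)*(5 + s) (P(s) = (s + 2)*(s + 5) = (2 + s)*(5 + s))
I(l) = 5 (I(l) = 5 + 0 = 5)
I(13)*P(2) = 5*(10 + 2² + 7*2) = 5*(10 + 4 + 14) = 5*28 = 140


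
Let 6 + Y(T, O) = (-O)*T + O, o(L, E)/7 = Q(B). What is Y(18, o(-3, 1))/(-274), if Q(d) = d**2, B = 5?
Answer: 2981/274 ≈ 10.880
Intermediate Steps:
o(L, E) = 175 (o(L, E) = 7*5**2 = 7*25 = 175)
Y(T, O) = -6 + O - O*T (Y(T, O) = -6 + ((-O)*T + O) = -6 + (-O*T + O) = -6 + (O - O*T) = -6 + O - O*T)
Y(18, o(-3, 1))/(-274) = (-6 + 175 - 1*175*18)/(-274) = (-6 + 175 - 3150)*(-1/274) = -2981*(-1/274) = 2981/274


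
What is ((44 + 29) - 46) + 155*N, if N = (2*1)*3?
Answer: 957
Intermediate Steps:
N = 6 (N = 2*3 = 6)
((44 + 29) - 46) + 155*N = ((44 + 29) - 46) + 155*6 = (73 - 46) + 930 = 27 + 930 = 957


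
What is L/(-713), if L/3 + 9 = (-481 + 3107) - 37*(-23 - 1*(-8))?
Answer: -9516/713 ≈ -13.346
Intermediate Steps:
L = 9516 (L = -27 + 3*((-481 + 3107) - 37*(-23 - 1*(-8))) = -27 + 3*(2626 - 37*(-23 + 8)) = -27 + 3*(2626 - 37*(-15)) = -27 + 3*(2626 + 555) = -27 + 3*3181 = -27 + 9543 = 9516)
L/(-713) = 9516/(-713) = 9516*(-1/713) = -9516/713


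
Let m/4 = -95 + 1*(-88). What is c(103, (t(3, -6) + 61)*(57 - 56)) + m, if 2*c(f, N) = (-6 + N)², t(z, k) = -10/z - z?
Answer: 4070/9 ≈ 452.22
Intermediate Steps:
t(z, k) = -z - 10/z
c(f, N) = (-6 + N)²/2
m = -732 (m = 4*(-95 + 1*(-88)) = 4*(-95 - 88) = 4*(-183) = -732)
c(103, (t(3, -6) + 61)*(57 - 56)) + m = (-6 + ((-1*3 - 10/3) + 61)*(57 - 56))²/2 - 732 = (-6 + ((-3 - 10*⅓) + 61)*1)²/2 - 732 = (-6 + ((-3 - 10/3) + 61)*1)²/2 - 732 = (-6 + (-19/3 + 61)*1)²/2 - 732 = (-6 + (164/3)*1)²/2 - 732 = (-6 + 164/3)²/2 - 732 = (146/3)²/2 - 732 = (½)*(21316/9) - 732 = 10658/9 - 732 = 4070/9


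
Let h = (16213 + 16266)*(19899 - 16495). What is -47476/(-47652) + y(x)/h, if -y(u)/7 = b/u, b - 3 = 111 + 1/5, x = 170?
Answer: 101398738620649/101774641903800 ≈ 0.99631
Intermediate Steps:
b = 571/5 (b = 3 + (111 + 1/5) = 3 + (111 + ⅕) = 3 + 556/5 = 571/5 ≈ 114.20)
y(u) = -3997/(5*u)
h = 110558516 (h = 32479*3404 = 110558516)
-47476/(-47652) + y(x)/h = -47476/(-47652) - 3997/5/170/110558516 = -47476*(-1/47652) - 3997/5*1/170*(1/110558516) = 1079/1083 - 3997/850*1/110558516 = 1079/1083 - 3997/93974738600 = 101398738620649/101774641903800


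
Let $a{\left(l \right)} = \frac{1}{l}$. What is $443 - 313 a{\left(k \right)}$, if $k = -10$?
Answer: $\frac{4743}{10} \approx 474.3$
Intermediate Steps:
$443 - 313 a{\left(k \right)} = 443 - \frac{313}{-10} = 443 - - \frac{313}{10} = 443 + \frac{313}{10} = \frac{4743}{10}$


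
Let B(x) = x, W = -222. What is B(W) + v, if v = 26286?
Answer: 26064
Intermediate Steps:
B(W) + v = -222 + 26286 = 26064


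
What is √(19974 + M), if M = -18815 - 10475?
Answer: 2*I*√2329 ≈ 96.519*I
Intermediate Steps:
M = -29290
√(19974 + M) = √(19974 - 29290) = √(-9316) = 2*I*√2329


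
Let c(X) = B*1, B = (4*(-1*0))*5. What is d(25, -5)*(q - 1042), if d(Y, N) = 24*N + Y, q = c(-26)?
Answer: 98990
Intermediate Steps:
B = 0 (B = (4*0)*5 = 0*5 = 0)
c(X) = 0 (c(X) = 0*1 = 0)
q = 0
d(Y, N) = Y + 24*N
d(25, -5)*(q - 1042) = (25 + 24*(-5))*(0 - 1042) = (25 - 120)*(-1042) = -95*(-1042) = 98990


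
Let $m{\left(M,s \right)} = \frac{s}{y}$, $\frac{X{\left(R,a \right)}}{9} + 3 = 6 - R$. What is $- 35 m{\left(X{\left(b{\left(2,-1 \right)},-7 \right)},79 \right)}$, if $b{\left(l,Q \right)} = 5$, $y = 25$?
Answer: $- \frac{553}{5} \approx -110.6$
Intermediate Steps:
$X{\left(R,a \right)} = 27 - 9 R$ ($X{\left(R,a \right)} = -27 + 9 \left(6 - R\right) = -27 - \left(-54 + 9 R\right) = 27 - 9 R$)
$m{\left(M,s \right)} = \frac{s}{25}$
$- 35 m{\left(X{\left(b{\left(2,-1 \right)},-7 \right)},79 \right)} = - 35 \cdot \frac{1}{25} \cdot 79 = \left(-35\right) \frac{79}{25} = - \frac{553}{5}$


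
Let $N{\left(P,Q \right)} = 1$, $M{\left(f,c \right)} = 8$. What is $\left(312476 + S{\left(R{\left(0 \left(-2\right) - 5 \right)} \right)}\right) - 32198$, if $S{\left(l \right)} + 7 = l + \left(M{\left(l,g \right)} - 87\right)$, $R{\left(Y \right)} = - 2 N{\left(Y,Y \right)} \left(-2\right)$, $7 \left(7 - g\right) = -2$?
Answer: $280196$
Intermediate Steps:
$g = \frac{51}{7}$ ($g = 7 - - \frac{2}{7} = 7 + \frac{2}{7} = \frac{51}{7} \approx 7.2857$)
$R{\left(Y \right)} = 4$ ($R{\left(Y \right)} = - 2 \cdot 1 \left(-2\right) = \left(-2\right) \left(-2\right) = 4$)
$S{\left(l \right)} = -86 + l$ ($S{\left(l \right)} = -7 + \left(l + \left(8 - 87\right)\right) = -7 + \left(l - 79\right) = -7 + \left(-79 + l\right) = -86 + l$)
$\left(312476 + S{\left(R{\left(0 \left(-2\right) - 5 \right)} \right)}\right) - 32198 = \left(312476 + \left(-86 + 4\right)\right) - 32198 = \left(312476 - 82\right) - 32198 = 312394 - 32198 = 280196$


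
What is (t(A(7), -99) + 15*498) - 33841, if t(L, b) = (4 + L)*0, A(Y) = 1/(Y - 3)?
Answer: -26371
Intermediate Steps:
A(Y) = 1/(-3 + Y)
t(L, b) = 0
(t(A(7), -99) + 15*498) - 33841 = (0 + 15*498) - 33841 = (0 + 7470) - 33841 = 7470 - 33841 = -26371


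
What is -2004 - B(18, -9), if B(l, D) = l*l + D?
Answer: -2319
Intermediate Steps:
B(l, D) = D + l² (B(l, D) = l² + D = D + l²)
-2004 - B(18, -9) = -2004 - (-9 + 18²) = -2004 - (-9 + 324) = -2004 - 1*315 = -2004 - 315 = -2319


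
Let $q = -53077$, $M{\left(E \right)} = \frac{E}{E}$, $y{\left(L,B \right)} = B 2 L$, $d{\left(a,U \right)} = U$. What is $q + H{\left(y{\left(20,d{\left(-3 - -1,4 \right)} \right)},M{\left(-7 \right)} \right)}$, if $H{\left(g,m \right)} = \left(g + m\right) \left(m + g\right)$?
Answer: $-27156$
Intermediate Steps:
$y{\left(L,B \right)} = 2 B L$
$M{\left(E \right)} = 1$
$H{\left(g,m \right)} = \left(g + m\right)^{2}$ ($H{\left(g,m \right)} = \left(g + m\right) \left(g + m\right) = \left(g + m\right)^{2}$)
$q + H{\left(y{\left(20,d{\left(-3 - -1,4 \right)} \right)},M{\left(-7 \right)} \right)} = -53077 + \left(2 \cdot 4 \cdot 20 + 1\right)^{2} = -53077 + \left(160 + 1\right)^{2} = -53077 + 161^{2} = -53077 + 25921 = -27156$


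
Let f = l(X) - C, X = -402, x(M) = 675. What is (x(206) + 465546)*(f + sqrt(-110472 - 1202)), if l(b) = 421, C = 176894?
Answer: -82275418533 + 466221*I*sqrt(111674) ≈ -8.2275e+10 + 1.558e+8*I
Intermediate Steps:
f = -176473 (f = 421 - 1*176894 = 421 - 176894 = -176473)
(x(206) + 465546)*(f + sqrt(-110472 - 1202)) = (675 + 465546)*(-176473 + sqrt(-110472 - 1202)) = 466221*(-176473 + sqrt(-111674)) = 466221*(-176473 + I*sqrt(111674)) = -82275418533 + 466221*I*sqrt(111674)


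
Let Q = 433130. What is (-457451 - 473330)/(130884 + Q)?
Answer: -930781/564014 ≈ -1.6503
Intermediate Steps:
(-457451 - 473330)/(130884 + Q) = (-457451 - 473330)/(130884 + 433130) = -930781/564014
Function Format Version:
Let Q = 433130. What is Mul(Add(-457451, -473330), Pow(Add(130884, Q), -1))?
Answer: Rational(-930781, 564014) ≈ -1.6503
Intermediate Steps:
Mul(Add(-457451, -473330), Pow(Add(130884, Q), -1)) = Mul(Add(-457451, -473330), Pow(Add(130884, 433130), -1)) = Mul(-930781, Pow(564014, -1)) = Mul(-930781, Rational(1, 564014)) = Rational(-930781, 564014)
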